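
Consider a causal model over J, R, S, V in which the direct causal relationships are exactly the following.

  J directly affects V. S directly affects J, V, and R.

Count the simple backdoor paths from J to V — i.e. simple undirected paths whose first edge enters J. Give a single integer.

1

A backdoor path from J to V is any simple undirected path whose first edge points into J (i.e. leaves J via a parent).
Parents of J: {S}.
Enumerating:
  P1: J <- S -> V
That exhausts the simple backdoor paths. Count: 1.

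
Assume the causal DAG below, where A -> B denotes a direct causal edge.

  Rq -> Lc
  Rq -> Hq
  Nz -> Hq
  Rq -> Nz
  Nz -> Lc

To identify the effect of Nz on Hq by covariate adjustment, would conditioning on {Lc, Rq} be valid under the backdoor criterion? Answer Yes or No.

Backdoor paths from Nz to Hq (paths whose first edge points into Nz):
  P1: Nz <- Rq -> Hq
Condition 1 (no descendant of Nz in the set): FAILS — Lc is a descendant of Nz.
Condition 2 (every backdoor path blocked by {Lc, Rq}):
  P1: blocked at fork node Rq ∈ conditioning set.
{Lc, Rq} does not satisfy the backdoor criterion.

No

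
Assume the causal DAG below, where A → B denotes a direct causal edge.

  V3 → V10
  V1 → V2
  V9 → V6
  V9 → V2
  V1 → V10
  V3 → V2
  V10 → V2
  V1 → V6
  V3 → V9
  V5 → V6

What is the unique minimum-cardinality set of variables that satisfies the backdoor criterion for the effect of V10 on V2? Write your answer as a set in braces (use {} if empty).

Variables eligible for adjustment (non-descendants of V10, excluding V10 and V2): {V1, V3, V5, V6, V9}.
Backdoor paths from V10 to V2:
  P1: V10 <- V1 -> V6 <- V9 <- V3 -> V2
  P2: V10 <- V1 -> V6 <- V9 -> V2
  P3: V10 <- V1 -> V2
  P4: V10 <- V3 -> V9 -> V6 <- V1 -> V2
  P5: V10 <- V3 -> V9 -> V2
  P6: V10 <- V3 -> V2
The empty set is not sufficient: P3 (V10 <- V1 -> V2) has no collider blocking it and no conditioned non-collider, so it is open.
Try {V1, V3}:
  P1: blocked at fork node V1 ∈ conditioning set.
  P2: blocked at fork node V1 ∈ conditioning set.
  P3: blocked at fork node V1 ∈ conditioning set.
  P4: blocked at fork node V3 ∈ conditioning set.
  P5: blocked at fork node V3 ∈ conditioning set.
  P6: blocked at fork node V3 ∈ conditioning set.
{V1, V3} contains no descendant of V10 and blocks every backdoor path.
Every element of {V1, V3} is needed (dropping V1 leaves P3 open; dropping V3 leaves P5 open), so no proper subset is valid.
Among all size-2 subsets of the eligible variables, only {V1, V3} blocks every backdoor path, so it is the unique smallest valid adjustment set.

{V1, V3}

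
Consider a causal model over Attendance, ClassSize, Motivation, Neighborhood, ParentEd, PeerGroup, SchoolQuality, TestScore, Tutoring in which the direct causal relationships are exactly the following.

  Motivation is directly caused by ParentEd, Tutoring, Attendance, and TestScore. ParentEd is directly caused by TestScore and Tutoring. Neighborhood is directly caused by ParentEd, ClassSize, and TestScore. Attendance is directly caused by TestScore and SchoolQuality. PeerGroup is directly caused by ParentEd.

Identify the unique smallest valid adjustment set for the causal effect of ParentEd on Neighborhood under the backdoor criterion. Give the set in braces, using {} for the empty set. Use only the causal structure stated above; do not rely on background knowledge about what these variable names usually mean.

{TestScore}

Variables eligible for adjustment (non-descendants of ParentEd, excluding ParentEd and Neighborhood): {Attendance, ClassSize, SchoolQuality, TestScore, Tutoring}.
Backdoor paths from ParentEd to Neighborhood:
  P1: ParentEd <- TestScore -> Neighborhood
  P2: ParentEd <- Tutoring -> Motivation <- TestScore -> Neighborhood
  P3: ParentEd <- Tutoring -> Motivation <- Attendance <- TestScore -> Neighborhood
The empty set is not sufficient: P1 (ParentEd <- TestScore -> Neighborhood) has no collider blocking it and no conditioned non-collider, so it is open.
Try {TestScore}:
  P1: blocked at fork node TestScore ∈ conditioning set.
  P2: blocked at collider Motivation (neither it nor any descendant is in the conditioning set).
  P3: blocked at collider Motivation (neither it nor any descendant is in the conditioning set).
{TestScore} contains no descendant of ParentEd and blocks every backdoor path.
No other singleton works — e.g. {SchoolQuality} leaves P1 open — so {TestScore} is the unique smallest valid adjustment set.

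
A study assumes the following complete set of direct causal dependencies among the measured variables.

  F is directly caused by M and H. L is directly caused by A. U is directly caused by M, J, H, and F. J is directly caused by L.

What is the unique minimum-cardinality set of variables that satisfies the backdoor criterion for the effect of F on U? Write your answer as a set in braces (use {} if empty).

{H, M}

Variables eligible for adjustment (non-descendants of F, excluding F and U): {A, H, J, L, M}.
Backdoor paths from F to U:
  P1: F <- H -> U
  P2: F <- M -> U
The empty set is not sufficient: P1 (F <- H -> U) has no collider blocking it and no conditioned non-collider, so it is open.
Try {H, M}:
  P1: blocked at fork node H ∈ conditioning set.
  P2: blocked at fork node M ∈ conditioning set.
{H, M} contains no descendant of F and blocks every backdoor path.
Every element of {H, M} is needed (dropping H leaves P1 open; dropping M leaves P2 open), so no proper subset is valid.
Among all size-2 subsets of the eligible variables, only {H, M} blocks every backdoor path, so it is the unique smallest valid adjustment set.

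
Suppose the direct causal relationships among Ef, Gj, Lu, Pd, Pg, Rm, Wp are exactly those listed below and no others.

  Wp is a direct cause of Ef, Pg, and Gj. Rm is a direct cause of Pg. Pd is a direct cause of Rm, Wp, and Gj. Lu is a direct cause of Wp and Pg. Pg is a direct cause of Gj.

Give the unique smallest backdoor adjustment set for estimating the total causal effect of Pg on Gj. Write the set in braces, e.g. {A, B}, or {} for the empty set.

Variables eligible for adjustment (non-descendants of Pg, excluding Pg and Gj): {Ef, Lu, Pd, Rm, Wp}.
Backdoor paths from Pg to Gj:
  P1: Pg <- Lu -> Wp <- Pd -> Gj
  P2: Pg <- Lu -> Wp -> Gj
  P3: Pg <- Wp <- Pd -> Gj
  P4: Pg <- Wp -> Gj
  P5: Pg <- Rm <- Pd -> Wp -> Gj
  P6: Pg <- Rm <- Pd -> Gj
The empty set is not sufficient: P2 (Pg <- Lu -> Wp -> Gj) has no collider blocking it and no conditioned non-collider, so it is open.
Try {Pd, Wp}:
  P1: blocked at fork node Pd ∈ conditioning set.
  P2: blocked at chain node Wp ∈ conditioning set.
  P3: blocked at chain node Wp ∈ conditioning set.
  P4: blocked at fork node Wp ∈ conditioning set.
  P5: blocked at fork node Pd ∈ conditioning set.
  P6: blocked at fork node Pd ∈ conditioning set.
{Pd, Wp} contains no descendant of Pg and blocks every backdoor path.
Every element of {Pd, Wp} is needed (dropping Pd leaves P1 open; dropping Wp leaves P2 open), so no proper subset is valid.
Among all size-2 subsets of the eligible variables, only {Pd, Wp} blocks every backdoor path, so it is the unique smallest valid adjustment set.

{Pd, Wp}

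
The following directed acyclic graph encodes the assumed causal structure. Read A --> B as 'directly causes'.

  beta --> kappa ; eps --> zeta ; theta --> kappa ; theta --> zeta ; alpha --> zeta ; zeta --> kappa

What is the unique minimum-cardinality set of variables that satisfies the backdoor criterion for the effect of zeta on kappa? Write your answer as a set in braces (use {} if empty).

Variables eligible for adjustment (non-descendants of zeta, excluding zeta and kappa): {alpha, beta, eps, theta}.
Backdoor paths from zeta to kappa:
  P1: zeta <- theta -> kappa
The empty set is not sufficient: P1 (zeta <- theta -> kappa) has no collider blocking it and no conditioned non-collider, so it is open.
Try {theta}:
  P1: blocked at fork node theta ∈ conditioning set.
{theta} contains no descendant of zeta and blocks every backdoor path.
No other singleton works — e.g. {eps} leaves P1 open — so {theta} is the unique smallest valid adjustment set.

{theta}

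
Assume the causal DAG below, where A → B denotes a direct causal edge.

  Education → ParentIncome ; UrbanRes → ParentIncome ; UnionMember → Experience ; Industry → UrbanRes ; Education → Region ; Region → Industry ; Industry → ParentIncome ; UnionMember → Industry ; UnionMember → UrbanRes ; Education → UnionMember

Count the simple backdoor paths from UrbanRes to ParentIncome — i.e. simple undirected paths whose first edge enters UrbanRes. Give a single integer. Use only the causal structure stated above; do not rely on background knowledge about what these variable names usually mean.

7

A backdoor path from UrbanRes to ParentIncome is any simple undirected path whose first edge points into UrbanRes (i.e. leaves UrbanRes via a parent).
Parents of UrbanRes: {Industry, UnionMember}.
Enumerating:
  P1: UrbanRes <- UnionMember <- Education -> Region -> Industry -> ParentIncome
  P2: UrbanRes <- UnionMember <- Education -> ParentIncome
  P3: UrbanRes <- UnionMember -> Industry <- Region <- Education -> ParentIncome
  P4: UrbanRes <- UnionMember -> Industry -> ParentIncome
  P5: UrbanRes <- Industry <- Region <- Education -> ParentIncome
  P6: UrbanRes <- Industry <- UnionMember <- Education -> ParentIncome
  P7: UrbanRes <- Industry -> ParentIncome
That exhausts the simple backdoor paths. Count: 7.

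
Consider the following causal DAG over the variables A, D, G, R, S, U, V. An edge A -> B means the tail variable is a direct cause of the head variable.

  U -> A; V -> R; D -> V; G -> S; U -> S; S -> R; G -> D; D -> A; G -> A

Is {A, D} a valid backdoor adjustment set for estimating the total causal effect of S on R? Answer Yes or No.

Backdoor paths from S to R (paths whose first edge points into S):
  P1: S <- U -> A <- G -> D -> V -> R
  P2: S <- U -> A <- D -> V -> R
  P3: S <- G -> D -> V -> R
  P4: S <- G -> A <- D -> V -> R
Condition 1 (no descendant of S in the set): holds — descendants of S are {R}; none are in {A, D}.
Condition 2 (every backdoor path blocked by {A, D}):
  P1: blocked at chain node D ∈ conditioning set.
  P2: blocked at fork node D ∈ conditioning set.
  P3: blocked at chain node D ∈ conditioning set.
  P4: blocked at fork node D ∈ conditioning set.
{A, D} satisfies the backdoor criterion.

Yes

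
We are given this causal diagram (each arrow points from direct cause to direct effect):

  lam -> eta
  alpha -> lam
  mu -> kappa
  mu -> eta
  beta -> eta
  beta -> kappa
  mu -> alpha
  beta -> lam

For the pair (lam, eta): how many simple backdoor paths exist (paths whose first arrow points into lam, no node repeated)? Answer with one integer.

A backdoor path from lam to eta is any simple undirected path whose first edge points into lam (i.e. leaves lam via a parent).
Parents of lam: {alpha, beta}.
Enumerating:
  P1: lam <- beta -> eta
  P2: lam <- beta -> kappa <- mu -> eta
  P3: lam <- alpha <- mu -> eta
  P4: lam <- alpha <- mu -> kappa <- beta -> eta
That exhausts the simple backdoor paths. Count: 4.

4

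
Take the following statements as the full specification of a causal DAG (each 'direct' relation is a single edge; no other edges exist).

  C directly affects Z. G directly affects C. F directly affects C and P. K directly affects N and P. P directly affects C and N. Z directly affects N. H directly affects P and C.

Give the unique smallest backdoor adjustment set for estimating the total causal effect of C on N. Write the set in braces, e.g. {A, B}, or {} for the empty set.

{K, P}

Variables eligible for adjustment (non-descendants of C, excluding C and N): {F, G, H, K, P}.
Backdoor paths from C to N:
  P1: C <- F -> P <- K -> N
  P2: C <- F -> P -> N
  P3: C <- H -> P <- K -> N
  P4: C <- H -> P -> N
  P5: C <- P <- K -> N
  P6: C <- P -> N
The empty set is not sufficient: P2 (C <- F -> P -> N) has no collider blocking it and no conditioned non-collider, so it is open.
Try {K, P}:
  P1: blocked at fork node K ∈ conditioning set.
  P2: blocked at chain node P ∈ conditioning set.
  P3: blocked at fork node K ∈ conditioning set.
  P4: blocked at chain node P ∈ conditioning set.
  P5: blocked at chain node P ∈ conditioning set.
  P6: blocked at fork node P ∈ conditioning set.
{K, P} contains no descendant of C and blocks every backdoor path.
Every element of {K, P} is needed (dropping K leaves P1 open; dropping P leaves P2 open), so no proper subset is valid.
Among all size-2 subsets of the eligible variables, only {K, P} blocks every backdoor path, so it is the unique smallest valid adjustment set.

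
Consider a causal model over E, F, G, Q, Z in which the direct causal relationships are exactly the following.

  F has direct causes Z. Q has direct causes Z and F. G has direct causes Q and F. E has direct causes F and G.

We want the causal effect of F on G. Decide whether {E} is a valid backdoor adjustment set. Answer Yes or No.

No

Backdoor paths from F to G (paths whose first edge points into F):
  P1: F <- Z -> Q -> G
Condition 1 (no descendant of F in the set): FAILS — E is a descendant of F.
Condition 2 (every backdoor path blocked by {E}):
  P1: open — no interior node is in the conditioning set.
{E} does not satisfy the backdoor criterion.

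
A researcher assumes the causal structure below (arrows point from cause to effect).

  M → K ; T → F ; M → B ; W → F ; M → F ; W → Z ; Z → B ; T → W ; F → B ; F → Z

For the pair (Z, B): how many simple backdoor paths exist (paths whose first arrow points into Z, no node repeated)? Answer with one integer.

A backdoor path from Z to B is any simple undirected path whose first edge points into Z (i.e. leaves Z via a parent).
Parents of Z: {F, W}.
Enumerating:
  P1: Z <- W <- T -> F <- M -> B
  P2: Z <- W <- T -> F -> B
  P3: Z <- W -> F <- M -> B
  P4: Z <- W -> F -> B
  P5: Z <- F <- M -> B
  P6: Z <- F -> B
That exhausts the simple backdoor paths. Count: 6.

6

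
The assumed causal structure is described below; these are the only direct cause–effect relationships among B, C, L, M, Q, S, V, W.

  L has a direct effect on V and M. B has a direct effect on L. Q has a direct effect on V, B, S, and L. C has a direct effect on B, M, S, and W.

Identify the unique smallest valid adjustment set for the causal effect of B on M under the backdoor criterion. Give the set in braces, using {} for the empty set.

{C, Q}

Variables eligible for adjustment (non-descendants of B, excluding B and M): {C, Q, S, W}.
Backdoor paths from B to M:
  P1: B <- C -> M
  P2: B <- C -> S <- Q -> L -> M
  P3: B <- C -> S <- Q -> V <- L -> M
  P4: B <- Q -> L -> M
  P5: B <- Q -> V <- L -> M
  P6: B <- Q -> S <- C -> M
The empty set is not sufficient: P1 (B <- C -> M) has no collider blocking it and no conditioned non-collider, so it is open.
Try {C, Q}:
  P1: blocked at fork node C ∈ conditioning set.
  P2: blocked at fork node C ∈ conditioning set.
  P3: blocked at fork node C ∈ conditioning set.
  P4: blocked at fork node Q ∈ conditioning set.
  P5: blocked at fork node Q ∈ conditioning set.
  P6: blocked at fork node Q ∈ conditioning set.
{C, Q} contains no descendant of B and blocks every backdoor path.
Every element of {C, Q} is needed (dropping C leaves P1 open; dropping Q leaves P4 open), so no proper subset is valid.
Among all size-2 subsets of the eligible variables, only {C, Q} blocks every backdoor path, so it is the unique smallest valid adjustment set.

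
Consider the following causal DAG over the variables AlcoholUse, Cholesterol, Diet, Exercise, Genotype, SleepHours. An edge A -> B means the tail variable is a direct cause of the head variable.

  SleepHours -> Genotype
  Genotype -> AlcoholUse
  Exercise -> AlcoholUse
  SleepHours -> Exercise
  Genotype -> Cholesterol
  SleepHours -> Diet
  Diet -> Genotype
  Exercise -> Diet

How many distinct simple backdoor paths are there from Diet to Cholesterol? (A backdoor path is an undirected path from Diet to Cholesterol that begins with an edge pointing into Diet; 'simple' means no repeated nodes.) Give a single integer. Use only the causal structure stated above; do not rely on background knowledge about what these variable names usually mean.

4

A backdoor path from Diet to Cholesterol is any simple undirected path whose first edge points into Diet (i.e. leaves Diet via a parent).
Parents of Diet: {Exercise, SleepHours}.
Enumerating:
  P1: Diet <- SleepHours -> Exercise -> AlcoholUse <- Genotype -> Cholesterol
  P2: Diet <- SleepHours -> Genotype -> Cholesterol
  P3: Diet <- Exercise <- SleepHours -> Genotype -> Cholesterol
  P4: Diet <- Exercise -> AlcoholUse <- Genotype -> Cholesterol
That exhausts the simple backdoor paths. Count: 4.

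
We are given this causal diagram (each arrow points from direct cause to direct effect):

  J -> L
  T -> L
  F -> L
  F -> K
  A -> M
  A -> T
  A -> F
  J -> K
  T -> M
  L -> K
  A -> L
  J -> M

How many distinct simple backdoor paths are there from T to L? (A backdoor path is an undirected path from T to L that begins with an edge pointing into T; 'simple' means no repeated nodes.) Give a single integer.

7

A backdoor path from T to L is any simple undirected path whose first edge points into T (i.e. leaves T via a parent).
Parents of T: {A}.
Enumerating:
  P1: T <- A -> M <- J -> L
  P2: T <- A -> M <- J -> K <- F -> L
  P3: T <- A -> M <- J -> K <- L
  P4: T <- A -> F -> L
  P5: T <- A -> F -> K <- J -> L
  P6: T <- A -> F -> K <- L
  P7: T <- A -> L
That exhausts the simple backdoor paths. Count: 7.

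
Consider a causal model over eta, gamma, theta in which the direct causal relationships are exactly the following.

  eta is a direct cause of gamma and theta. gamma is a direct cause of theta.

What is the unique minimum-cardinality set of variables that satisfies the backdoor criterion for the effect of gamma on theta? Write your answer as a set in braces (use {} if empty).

{eta}

Variables eligible for adjustment (non-descendants of gamma, excluding gamma and theta): {eta}.
Backdoor paths from gamma to theta:
  P1: gamma <- eta -> theta
The empty set is not sufficient: P1 (gamma <- eta -> theta) has no collider blocking it and no conditioned non-collider, so it is open.
Try {eta}:
  P1: blocked at fork node eta ∈ conditioning set.
{eta} contains no descendant of gamma and blocks every backdoor path.
{eta} is the unique smallest valid adjustment set.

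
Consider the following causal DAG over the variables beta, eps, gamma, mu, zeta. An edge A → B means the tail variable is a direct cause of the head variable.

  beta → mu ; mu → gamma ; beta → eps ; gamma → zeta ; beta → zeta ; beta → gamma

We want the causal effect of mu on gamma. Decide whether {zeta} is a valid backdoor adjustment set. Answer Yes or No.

No

Backdoor paths from mu to gamma (paths whose first edge points into mu):
  P1: mu <- beta -> gamma
  P2: mu <- beta -> zeta <- gamma
Condition 1 (no descendant of mu in the set): FAILS — zeta is a descendant of mu.
Condition 2 (every backdoor path blocked by {zeta}):
  P1: open — no interior node is in the conditioning set.
  P2: open — collider(s) zeta are conditioned on (or have a conditioned descendant) and no non-collider on the path is in the set.
{zeta} does not satisfy the backdoor criterion.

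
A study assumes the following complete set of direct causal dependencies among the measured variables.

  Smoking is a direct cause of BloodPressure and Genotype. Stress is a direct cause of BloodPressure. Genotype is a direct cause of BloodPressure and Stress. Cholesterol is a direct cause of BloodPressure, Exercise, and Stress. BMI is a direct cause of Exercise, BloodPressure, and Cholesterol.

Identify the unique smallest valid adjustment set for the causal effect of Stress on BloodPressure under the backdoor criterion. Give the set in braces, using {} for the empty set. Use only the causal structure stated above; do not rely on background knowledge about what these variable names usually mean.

{Cholesterol, Genotype}

Variables eligible for adjustment (non-descendants of Stress, excluding Stress and BloodPressure): {BMI, Cholesterol, Exercise, Genotype, Smoking}.
Backdoor paths from Stress to BloodPressure:
  P1: Stress <- Cholesterol <- BMI -> BloodPressure
  P2: Stress <- Cholesterol -> Exercise <- BMI -> BloodPressure
  P3: Stress <- Cholesterol -> BloodPressure
  P4: Stress <- Genotype <- Smoking -> BloodPressure
  P5: Stress <- Genotype -> BloodPressure
The empty set is not sufficient: P1 (Stress <- Cholesterol <- BMI -> BloodPressure) has no collider blocking it and no conditioned non-collider, so it is open.
Try {Cholesterol, Genotype}:
  P1: blocked at chain node Cholesterol ∈ conditioning set.
  P2: blocked at fork node Cholesterol ∈ conditioning set.
  P3: blocked at fork node Cholesterol ∈ conditioning set.
  P4: blocked at chain node Genotype ∈ conditioning set.
  P5: blocked at fork node Genotype ∈ conditioning set.
{Cholesterol, Genotype} contains no descendant of Stress and blocks every backdoor path.
Every element of {Cholesterol, Genotype} is needed (dropping Cholesterol leaves P1 open; dropping Genotype leaves P4 open), so no proper subset is valid.
Among all size-2 subsets of the eligible variables, only {Cholesterol, Genotype} blocks every backdoor path, so it is the unique smallest valid adjustment set.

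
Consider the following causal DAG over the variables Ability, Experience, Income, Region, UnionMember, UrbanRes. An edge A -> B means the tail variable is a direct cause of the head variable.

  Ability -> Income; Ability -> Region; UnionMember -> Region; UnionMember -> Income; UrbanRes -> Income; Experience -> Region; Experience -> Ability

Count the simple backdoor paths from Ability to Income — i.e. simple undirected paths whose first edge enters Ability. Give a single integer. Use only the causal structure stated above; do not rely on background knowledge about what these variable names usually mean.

A backdoor path from Ability to Income is any simple undirected path whose first edge points into Ability (i.e. leaves Ability via a parent).
Parents of Ability: {Experience}.
Enumerating:
  P1: Ability <- Experience -> Region <- UnionMember -> Income
That exhausts the simple backdoor paths. Count: 1.

1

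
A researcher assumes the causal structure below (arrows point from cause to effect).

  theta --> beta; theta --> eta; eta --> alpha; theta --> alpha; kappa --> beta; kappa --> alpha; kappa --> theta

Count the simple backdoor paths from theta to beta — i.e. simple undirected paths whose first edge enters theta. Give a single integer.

1

A backdoor path from theta to beta is any simple undirected path whose first edge points into theta (i.e. leaves theta via a parent).
Parents of theta: {kappa}.
Enumerating:
  P1: theta <- kappa -> beta
That exhausts the simple backdoor paths. Count: 1.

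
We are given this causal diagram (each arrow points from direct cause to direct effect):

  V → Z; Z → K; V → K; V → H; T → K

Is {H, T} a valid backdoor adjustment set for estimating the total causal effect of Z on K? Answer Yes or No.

Backdoor paths from Z to K (paths whose first edge points into Z):
  P1: Z <- V -> K
Condition 1 (no descendant of Z in the set): holds — descendants of Z are {K}; none are in {H, T}.
Condition 2 (every backdoor path blocked by {H, T}):
  P1: open — no interior node is in the conditioning set.
{H, T} does not satisfy the backdoor criterion.

No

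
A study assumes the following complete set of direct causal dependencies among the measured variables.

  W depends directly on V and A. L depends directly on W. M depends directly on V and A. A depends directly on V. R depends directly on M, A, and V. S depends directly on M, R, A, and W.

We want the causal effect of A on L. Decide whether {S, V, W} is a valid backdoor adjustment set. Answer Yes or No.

Backdoor paths from A to L (paths whose first edge points into A):
  P1: A <- V -> M -> R -> S <- W -> L
  P2: A <- V -> M -> S <- W -> L
  P3: A <- V -> W -> L
  P4: A <- V -> R <- M -> S <- W -> L
  P5: A <- V -> R -> S <- W -> L
Condition 1 (no descendant of A in the set): FAILS — S and W are descendants of A.
Condition 2 (every backdoor path blocked by {S, V, W}):
  P1: blocked at fork node V ∈ conditioning set.
  P2: blocked at fork node V ∈ conditioning set.
  P3: blocked at fork node V ∈ conditioning set.
  P4: blocked at fork node V ∈ conditioning set.
  P5: blocked at fork node V ∈ conditioning set.
{S, V, W} does not satisfy the backdoor criterion.

No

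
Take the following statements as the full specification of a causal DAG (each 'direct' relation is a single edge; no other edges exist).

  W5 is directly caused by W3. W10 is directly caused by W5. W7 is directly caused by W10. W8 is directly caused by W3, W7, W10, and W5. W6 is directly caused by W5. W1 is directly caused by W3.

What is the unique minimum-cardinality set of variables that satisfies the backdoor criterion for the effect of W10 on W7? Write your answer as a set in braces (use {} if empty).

{}

Variables eligible for adjustment (non-descendants of W10, excluding W10 and W7): {W1, W3, W5, W6}.
Backdoor paths from W10 to W7:
  P1: W10 <- W5 <- W3 -> W8 <- W7
  P2: W10 <- W5 -> W8 <- W7
Each backdoor path contains an unconditioned collider, so every path is already blocked with the empty conditioning set:
  P1: blocked at collider W8 (neither it nor any descendant is in the conditioning set).
  P2: blocked at collider W8 (neither it nor any descendant is in the conditioning set).
The empty set is therefore the unique smallest valid set.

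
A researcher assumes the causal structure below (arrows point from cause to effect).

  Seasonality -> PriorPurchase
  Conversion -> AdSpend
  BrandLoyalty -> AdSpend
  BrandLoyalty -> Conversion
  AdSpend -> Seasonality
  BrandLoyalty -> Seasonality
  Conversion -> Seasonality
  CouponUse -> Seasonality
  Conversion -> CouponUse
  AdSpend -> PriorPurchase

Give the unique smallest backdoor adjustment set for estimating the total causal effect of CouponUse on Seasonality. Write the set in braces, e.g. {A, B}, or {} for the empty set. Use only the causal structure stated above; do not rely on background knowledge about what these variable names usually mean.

{Conversion}

Variables eligible for adjustment (non-descendants of CouponUse, excluding CouponUse and Seasonality): {AdSpend, BrandLoyalty, Conversion}.
Backdoor paths from CouponUse to Seasonality:
  P1: CouponUse <- Conversion <- BrandLoyalty -> AdSpend -> Seasonality
  P2: CouponUse <- Conversion <- BrandLoyalty -> AdSpend -> PriorPurchase <- Seasonality
  P3: CouponUse <- Conversion <- BrandLoyalty -> Seasonality
  P4: CouponUse <- Conversion -> AdSpend <- BrandLoyalty -> Seasonality
  P5: CouponUse <- Conversion -> AdSpend -> Seasonality
  P6: CouponUse <- Conversion -> AdSpend -> PriorPurchase <- Seasonality
  P7: CouponUse <- Conversion -> Seasonality
The empty set is not sufficient: P1 (CouponUse <- Conversion <- BrandLoyalty -> AdSpend -> Seasonality) has no collider blocking it and no conditioned non-collider, so it is open.
Try {Conversion}:
  P1: blocked at chain node Conversion ∈ conditioning set.
  P2: blocked at chain node Conversion ∈ conditioning set.
  P3: blocked at chain node Conversion ∈ conditioning set.
  P4: blocked at fork node Conversion ∈ conditioning set.
  P5: blocked at fork node Conversion ∈ conditioning set.
  P6: blocked at fork node Conversion ∈ conditioning set.
  P7: blocked at fork node Conversion ∈ conditioning set.
{Conversion} contains no descendant of CouponUse and blocks every backdoor path.
No other singleton works — e.g. {BrandLoyalty} leaves P5 open — so {Conversion} is the unique smallest valid adjustment set.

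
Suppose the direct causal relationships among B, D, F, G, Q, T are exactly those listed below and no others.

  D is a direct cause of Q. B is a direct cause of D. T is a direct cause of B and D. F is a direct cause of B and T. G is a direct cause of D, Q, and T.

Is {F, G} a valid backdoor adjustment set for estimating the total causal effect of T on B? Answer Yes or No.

Backdoor paths from T to B (paths whose first edge points into T):
  P1: T <- F -> B
  P2: T <- G -> D <- B
  P3: T <- G -> Q <- D <- B
Condition 1 (no descendant of T in the set): holds — descendants of T are {B, D, Q}; none are in {F, G}.
Condition 2 (every backdoor path blocked by {F, G}):
  P1: blocked at fork node F ∈ conditioning set.
  P2: blocked at fork node G ∈ conditioning set.
  P3: blocked at fork node G ∈ conditioning set.
{F, G} satisfies the backdoor criterion.

Yes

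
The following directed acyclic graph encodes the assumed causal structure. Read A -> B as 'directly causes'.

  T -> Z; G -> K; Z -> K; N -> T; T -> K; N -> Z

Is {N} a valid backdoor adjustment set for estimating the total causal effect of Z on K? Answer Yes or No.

Backdoor paths from Z to K (paths whose first edge points into Z):
  P1: Z <- N -> T -> K
  P2: Z <- T -> K
Condition 1 (no descendant of Z in the set): holds — descendants of Z are {K}; none are in {N}.
Condition 2 (every backdoor path blocked by {N}):
  P1: blocked at fork node N ∈ conditioning set.
  P2: open — no interior node is in the conditioning set.
{N} does not satisfy the backdoor criterion.

No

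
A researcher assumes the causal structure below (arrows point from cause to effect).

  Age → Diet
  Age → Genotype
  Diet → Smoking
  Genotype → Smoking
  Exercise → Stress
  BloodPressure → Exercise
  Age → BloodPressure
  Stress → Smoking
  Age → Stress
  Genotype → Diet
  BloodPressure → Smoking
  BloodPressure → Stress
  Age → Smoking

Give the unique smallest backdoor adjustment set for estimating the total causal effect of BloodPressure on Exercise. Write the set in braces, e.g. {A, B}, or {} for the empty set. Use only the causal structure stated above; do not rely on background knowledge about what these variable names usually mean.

{}

Variables eligible for adjustment (non-descendants of BloodPressure, excluding BloodPressure and Exercise): {Age, Diet, Genotype}.
Backdoor paths from BloodPressure to Exercise:
  P1: BloodPressure <- Age -> Genotype -> Diet -> Smoking <- Stress <- Exercise
  P2: BloodPressure <- Age -> Genotype -> Smoking <- Stress <- Exercise
  P3: BloodPressure <- Age -> Diet <- Genotype -> Smoking <- Stress <- Exercise
  P4: BloodPressure <- Age -> Diet -> Smoking <- Stress <- Exercise
  P5: BloodPressure <- Age -> Stress <- Exercise
  P6: BloodPressure <- Age -> Smoking <- Stress <- Exercise
Each backdoor path contains an unconditioned collider, so every path is already blocked with the empty conditioning set:
  P1: blocked at collider Smoking (neither it nor any descendant is in the conditioning set).
  P2: blocked at collider Smoking (neither it nor any descendant is in the conditioning set).
  P3: blocked at collider Diet (neither it nor any descendant is in the conditioning set).
  P4: blocked at collider Smoking (neither it nor any descendant is in the conditioning set).
  P5: blocked at collider Stress (neither it nor any descendant is in the conditioning set).
  P6: blocked at collider Smoking (neither it nor any descendant is in the conditioning set).
The empty set is therefore the unique smallest valid set.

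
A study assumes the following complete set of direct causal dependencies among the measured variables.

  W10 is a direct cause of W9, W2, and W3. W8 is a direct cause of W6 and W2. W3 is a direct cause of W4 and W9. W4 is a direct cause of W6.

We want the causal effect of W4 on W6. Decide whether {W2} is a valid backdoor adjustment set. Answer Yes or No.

Backdoor paths from W4 to W6 (paths whose first edge points into W4):
  P1: W4 <- W3 <- W10 -> W2 <- W8 -> W6
  P2: W4 <- W3 -> W9 <- W10 -> W2 <- W8 -> W6
Condition 1 (no descendant of W4 in the set): holds — descendants of W4 are {W6}; none are in {W2}.
Condition 2 (every backdoor path blocked by {W2}):
  P1: open — collider(s) W2 are conditioned on (or have a conditioned descendant) and no non-collider on the path is in the set.
  P2: blocked at collider W9 (neither it nor any descendant is in the conditioning set).
{W2} does not satisfy the backdoor criterion.

No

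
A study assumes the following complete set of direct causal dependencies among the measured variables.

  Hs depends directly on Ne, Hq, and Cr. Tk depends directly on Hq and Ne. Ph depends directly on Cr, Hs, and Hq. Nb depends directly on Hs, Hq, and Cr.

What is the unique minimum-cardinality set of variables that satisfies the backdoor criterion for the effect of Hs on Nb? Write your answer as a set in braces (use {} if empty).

{Cr, Hq}

Variables eligible for adjustment (non-descendants of Hs, excluding Hs and Nb): {Cr, Hq, Ne, Tk}.
Backdoor paths from Hs to Nb:
  P1: Hs <- Cr -> Ph <- Hq -> Nb
  P2: Hs <- Cr -> Nb
  P3: Hs <- Ne -> Tk <- Hq -> Ph <- Cr -> Nb
  P4: Hs <- Ne -> Tk <- Hq -> Nb
  P5: Hs <- Hq -> Ph <- Cr -> Nb
  P6: Hs <- Hq -> Nb
The empty set is not sufficient: P2 (Hs <- Cr -> Nb) has no collider blocking it and no conditioned non-collider, so it is open.
Try {Cr, Hq}:
  P1: blocked at fork node Cr ∈ conditioning set.
  P2: blocked at fork node Cr ∈ conditioning set.
  P3: blocked at collider Tk (neither it nor any descendant is in the conditioning set).
  P4: blocked at collider Tk (neither it nor any descendant is in the conditioning set).
  P5: blocked at fork node Hq ∈ conditioning set.
  P6: blocked at fork node Hq ∈ conditioning set.
{Cr, Hq} contains no descendant of Hs and blocks every backdoor path.
Every element of {Cr, Hq} is needed (dropping Cr leaves P2 open; dropping Hq leaves P6 open), so no proper subset is valid.
Among all size-2 subsets of the eligible variables, only {Cr, Hq} blocks every backdoor path, so it is the unique smallest valid adjustment set.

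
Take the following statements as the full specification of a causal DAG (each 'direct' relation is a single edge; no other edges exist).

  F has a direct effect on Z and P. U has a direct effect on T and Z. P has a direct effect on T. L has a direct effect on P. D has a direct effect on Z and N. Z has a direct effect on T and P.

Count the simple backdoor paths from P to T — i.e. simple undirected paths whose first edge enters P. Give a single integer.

A backdoor path from P to T is any simple undirected path whose first edge points into P (i.e. leaves P via a parent).
Parents of P: {F, L, Z}.
Enumerating:
  P1: P <- F -> Z <- U -> T
  P2: P <- F -> Z -> T
  P3: P <- Z <- U -> T
  P4: P <- Z -> T
That exhausts the simple backdoor paths. Count: 4.

4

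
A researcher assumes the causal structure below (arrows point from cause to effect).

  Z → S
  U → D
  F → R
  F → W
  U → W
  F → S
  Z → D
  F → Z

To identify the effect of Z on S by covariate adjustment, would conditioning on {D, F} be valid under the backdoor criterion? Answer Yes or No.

No

Backdoor paths from Z to S (paths whose first edge points into Z):
  P1: Z <- F -> S
Condition 1 (no descendant of Z in the set): FAILS — D is a descendant of Z.
Condition 2 (every backdoor path blocked by {D, F}):
  P1: blocked at fork node F ∈ conditioning set.
{D, F} does not satisfy the backdoor criterion.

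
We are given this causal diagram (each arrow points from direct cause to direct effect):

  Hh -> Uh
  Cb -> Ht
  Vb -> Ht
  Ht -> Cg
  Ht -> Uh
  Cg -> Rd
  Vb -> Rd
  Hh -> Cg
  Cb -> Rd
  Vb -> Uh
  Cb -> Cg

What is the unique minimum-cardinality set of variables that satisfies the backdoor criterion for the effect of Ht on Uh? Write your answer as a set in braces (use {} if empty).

Variables eligible for adjustment (non-descendants of Ht, excluding Ht and Uh): {Cb, Hh, Vb}.
Backdoor paths from Ht to Uh:
  P1: Ht <- Vb -> Uh
  P2: Ht <- Vb -> Rd <- Cb -> Cg <- Hh -> Uh
  P3: Ht <- Vb -> Rd <- Cg <- Hh -> Uh
  P4: Ht <- Cb -> Cg <- Hh -> Uh
  P5: Ht <- Cb -> Cg -> Rd <- Vb -> Uh
  P6: Ht <- Cb -> Rd <- Vb -> Uh
  P7: Ht <- Cb -> Rd <- Cg <- Hh -> Uh
The empty set is not sufficient: P1 (Ht <- Vb -> Uh) has no collider blocking it and no conditioned non-collider, so it is open.
Try {Vb}:
  P1: blocked at fork node Vb ∈ conditioning set.
  P2: blocked at fork node Vb ∈ conditioning set.
  P3: blocked at fork node Vb ∈ conditioning set.
  P4: blocked at collider Cg (neither it nor any descendant is in the conditioning set).
  P5: blocked at collider Rd (neither it nor any descendant is in the conditioning set).
  P6: blocked at collider Rd (neither it nor any descendant is in the conditioning set).
  P7: blocked at collider Rd (neither it nor any descendant is in the conditioning set).
{Vb} contains no descendant of Ht and blocks every backdoor path.
No other singleton works — e.g. {Hh} leaves P1 open — so {Vb} is the unique smallest valid adjustment set.

{Vb}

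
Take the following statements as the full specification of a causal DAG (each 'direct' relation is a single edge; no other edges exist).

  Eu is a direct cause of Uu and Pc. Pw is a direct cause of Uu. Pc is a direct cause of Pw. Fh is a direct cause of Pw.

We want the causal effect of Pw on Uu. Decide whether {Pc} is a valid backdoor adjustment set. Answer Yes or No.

Yes

Backdoor paths from Pw to Uu (paths whose first edge points into Pw):
  P1: Pw <- Pc <- Eu -> Uu
Condition 1 (no descendant of Pw in the set): holds — descendants of Pw are {Uu}; none are in {Pc}.
Condition 2 (every backdoor path blocked by {Pc}):
  P1: blocked at chain node Pc ∈ conditioning set.
{Pc} satisfies the backdoor criterion.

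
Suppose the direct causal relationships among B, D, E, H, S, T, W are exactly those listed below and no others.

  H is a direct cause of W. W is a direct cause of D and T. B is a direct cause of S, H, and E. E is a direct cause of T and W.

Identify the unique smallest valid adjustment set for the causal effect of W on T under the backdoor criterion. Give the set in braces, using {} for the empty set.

Variables eligible for adjustment (non-descendants of W, excluding W and T): {B, E, H, S}.
Backdoor paths from W to T:
  P1: W <- E -> T
  P2: W <- H <- B -> E -> T
The empty set is not sufficient: P1 (W <- E -> T) has no collider blocking it and no conditioned non-collider, so it is open.
Try {E}:
  P1: blocked at fork node E ∈ conditioning set.
  P2: blocked at chain node E ∈ conditioning set.
{E} contains no descendant of W and blocks every backdoor path.
No other singleton works — e.g. {B} leaves P1 open — so {E} is the unique smallest valid adjustment set.

{E}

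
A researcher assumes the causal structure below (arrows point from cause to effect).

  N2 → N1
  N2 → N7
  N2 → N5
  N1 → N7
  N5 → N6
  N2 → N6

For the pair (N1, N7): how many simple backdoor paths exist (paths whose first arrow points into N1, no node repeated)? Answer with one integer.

A backdoor path from N1 to N7 is any simple undirected path whose first edge points into N1 (i.e. leaves N1 via a parent).
Parents of N1: {N2}.
Enumerating:
  P1: N1 <- N2 -> N7
That exhausts the simple backdoor paths. Count: 1.

1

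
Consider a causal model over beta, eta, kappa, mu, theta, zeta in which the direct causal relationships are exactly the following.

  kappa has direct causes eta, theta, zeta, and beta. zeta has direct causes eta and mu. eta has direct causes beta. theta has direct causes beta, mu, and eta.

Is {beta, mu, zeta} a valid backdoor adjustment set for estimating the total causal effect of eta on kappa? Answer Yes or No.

Backdoor paths from eta to kappa (paths whose first edge points into eta):
  P1: eta <- beta -> theta <- mu -> zeta -> kappa
  P2: eta <- beta -> theta -> kappa
  P3: eta <- beta -> kappa
Condition 1 (no descendant of eta in the set): FAILS — zeta is a descendant of eta.
Condition 2 (every backdoor path blocked by {beta, mu, zeta}):
  P1: blocked at fork node beta ∈ conditioning set.
  P2: blocked at fork node beta ∈ conditioning set.
  P3: blocked at fork node beta ∈ conditioning set.
{beta, mu, zeta} does not satisfy the backdoor criterion.

No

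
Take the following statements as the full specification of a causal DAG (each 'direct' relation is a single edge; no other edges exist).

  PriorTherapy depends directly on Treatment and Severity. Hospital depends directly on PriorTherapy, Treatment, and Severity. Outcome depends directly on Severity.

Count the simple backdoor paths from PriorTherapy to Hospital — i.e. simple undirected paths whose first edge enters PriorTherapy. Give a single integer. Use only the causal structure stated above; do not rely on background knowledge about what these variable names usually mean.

2

A backdoor path from PriorTherapy to Hospital is any simple undirected path whose first edge points into PriorTherapy (i.e. leaves PriorTherapy via a parent).
Parents of PriorTherapy: {Severity, Treatment}.
Enumerating:
  P1: PriorTherapy <- Severity -> Hospital
  P2: PriorTherapy <- Treatment -> Hospital
That exhausts the simple backdoor paths. Count: 2.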